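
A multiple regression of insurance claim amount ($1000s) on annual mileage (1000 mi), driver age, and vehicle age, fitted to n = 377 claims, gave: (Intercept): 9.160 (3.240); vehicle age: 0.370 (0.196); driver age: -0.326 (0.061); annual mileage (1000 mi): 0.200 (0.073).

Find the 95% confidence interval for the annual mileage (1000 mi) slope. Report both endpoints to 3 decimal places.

Read off: b = 0.200, SE = 0.073 for annual mileage (1000 mi).
df = n − k − 1 = 377 − 3 − 1 = 373.
t* = t_{0.025, 373} = 1.966344.
Margin = t* × SE = 1.966344 × 0.073 = 0.14354.
CI: 0.200 ± 0.14354 → (0.056, 0.344).

(0.056, 0.344)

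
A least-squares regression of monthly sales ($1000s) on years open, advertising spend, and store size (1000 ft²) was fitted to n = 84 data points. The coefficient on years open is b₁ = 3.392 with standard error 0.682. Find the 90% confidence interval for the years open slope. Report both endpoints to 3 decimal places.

(2.257, 4.527)

df = n − k − 1 = 84 − 3 − 1 = 80.
t* = t_{0.05, 80} = 1.664125.
Margin = t* × SE = 1.664125 × 0.682 = 1.13493.
CI: 3.392 ± 1.13493 → (2.257, 4.527).
With 90% confidence, each one-unit increase in years open is associated with a change of between 2.257 and 4.527 $1000s in monthly sales, holding the other predictors fixed.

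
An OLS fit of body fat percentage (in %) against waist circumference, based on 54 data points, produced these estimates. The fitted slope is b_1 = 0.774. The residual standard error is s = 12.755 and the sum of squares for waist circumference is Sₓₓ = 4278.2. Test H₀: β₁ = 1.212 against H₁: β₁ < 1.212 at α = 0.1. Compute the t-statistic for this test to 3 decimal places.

SE(b_1) = s/√Sₓₓ = 12.755/√4278.2 = 0.195007.
t = (0.774 − 1.212) / 0.195007 = -2.246.
df = n − 2 = 52.
One-sided p ≈ 0.0145, which is < 0.1, so reject H₀.
There is evidence that the true slope on waist circumference is below 1.212 % per unit.

t = -2.246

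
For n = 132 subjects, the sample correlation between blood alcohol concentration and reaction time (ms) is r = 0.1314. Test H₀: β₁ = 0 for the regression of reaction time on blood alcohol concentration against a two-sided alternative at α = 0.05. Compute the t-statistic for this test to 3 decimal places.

t = r·√(n − 2)/√(1 − r²) = 0.1314·√130/√0.982734 = 1.511.
df = n − 2 = 130.
Two-sided p ≈ 0.1331, which is ≥ 0.05, so fail to reject H₀.
The data do not give significant evidence of a linear association between blood alcohol concentration and reaction time.

t = 1.511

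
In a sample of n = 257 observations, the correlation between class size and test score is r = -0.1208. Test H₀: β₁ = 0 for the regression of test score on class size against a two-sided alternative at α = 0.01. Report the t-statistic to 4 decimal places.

t = r·√(n − 2)/√(1 − r²) = -0.1208·√255/√0.985407 = -1.9433.
df = n − 2 = 255.
Two-sided p ≈ 0.0531, which is ≥ 0.01, so fail to reject H₀.
The data do not give significant evidence of a linear association between class size and test score.

t = -1.9433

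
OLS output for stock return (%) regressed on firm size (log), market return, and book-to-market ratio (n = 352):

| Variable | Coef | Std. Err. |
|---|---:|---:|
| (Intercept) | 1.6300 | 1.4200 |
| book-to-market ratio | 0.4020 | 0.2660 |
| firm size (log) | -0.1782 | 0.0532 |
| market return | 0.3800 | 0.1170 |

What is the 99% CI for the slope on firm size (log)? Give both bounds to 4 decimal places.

(-0.3160, -0.0404)

Read off: b = -0.1782, SE = 0.0532 for firm size (log).
df = n − k − 1 = 352 − 3 − 1 = 348.
t* = t_{0.005, 348} = 2.590031.
Margin = t* × SE = 2.590031 × 0.0532 = 0.137790.
CI: -0.1782 ± 0.137790 → (-0.3160, -0.0404).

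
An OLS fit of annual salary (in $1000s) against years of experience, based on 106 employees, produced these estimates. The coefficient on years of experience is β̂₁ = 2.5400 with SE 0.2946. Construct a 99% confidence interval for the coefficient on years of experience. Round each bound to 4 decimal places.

df = n − 2 = 106 − 2 = 104.
t* = t_{0.005, 104} = 2.623932.
Margin = t* × SE = 2.623932 × 0.2946 = 0.773010.
CI: 2.5400 ± 0.773010 → (1.7670, 3.3130).
With 99% confidence, each one-unit increase in years of experience is associated with a change of between 1.7670 and 3.3130 $1000s in annual salary.

(1.7670, 3.3130)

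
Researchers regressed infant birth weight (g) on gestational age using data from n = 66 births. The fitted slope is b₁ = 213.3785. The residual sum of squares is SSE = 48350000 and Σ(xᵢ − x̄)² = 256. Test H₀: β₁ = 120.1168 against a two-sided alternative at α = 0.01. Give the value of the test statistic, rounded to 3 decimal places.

MSE = SSE/(n − 2) = 48350000/64 = 755469.
SE(b₁) = √(MSE/Sₓₓ) = √(755469/256) = 54.3236.
t = (213.3785 − 120.1168) / 54.3236 = 1.717.
df = n − 2 = 64.
Two-sided p ≈ 0.0909, which is ≥ 0.01, so fail to reject H₀.
The data are consistent with a true slope of 120.1168 g per unit of gestational age.

t = 1.717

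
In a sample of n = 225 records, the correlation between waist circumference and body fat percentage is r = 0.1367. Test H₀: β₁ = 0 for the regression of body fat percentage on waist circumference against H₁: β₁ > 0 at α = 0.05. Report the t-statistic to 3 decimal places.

t = r·√(n − 2)/√(1 − r²) = 0.1367·√223/√0.981313 = 2.061.
df = n − 2 = 223.
One-sided p ≈ 0.0202, which is < 0.05, so reject H₀.
There is evidence of a linear association between waist circumference and body fat percentage.

t = 2.061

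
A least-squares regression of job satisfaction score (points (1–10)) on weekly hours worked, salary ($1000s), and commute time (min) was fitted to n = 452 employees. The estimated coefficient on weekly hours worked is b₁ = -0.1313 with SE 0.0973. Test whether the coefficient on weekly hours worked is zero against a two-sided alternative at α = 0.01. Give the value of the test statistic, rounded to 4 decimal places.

H₀: β₁ = 0 vs H₁: β₁ ≠ 0.
t = (b₁ − β₁⁰)/SE = -0.1313 / 0.0973 = -1.3494.
df = n − k − 1 = 452 − 3 − 1 = 448.
Two-sided p ≈ 0.1779, which is ≥ 0.01, so fail to reject H₀.
The data do not give significant evidence of an association between weekly hours worked and job satisfaction score, after adjusting for the other predictors.

t = -1.3494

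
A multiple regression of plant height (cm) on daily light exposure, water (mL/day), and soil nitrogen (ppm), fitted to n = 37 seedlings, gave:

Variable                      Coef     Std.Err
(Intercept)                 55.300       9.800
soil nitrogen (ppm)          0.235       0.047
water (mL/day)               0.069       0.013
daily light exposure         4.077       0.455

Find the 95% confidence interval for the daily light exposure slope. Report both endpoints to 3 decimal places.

Read off: b = 4.077, SE = 0.455 for daily light exposure.
df = n − k − 1 = 37 − 3 − 1 = 33.
t* = t_{0.025, 33} = 2.034515.
Margin = t* × SE = 2.034515 × 0.455 = 0.92570.
CI: 4.077 ± 0.92570 → (3.151, 5.003).

(3.151, 5.003)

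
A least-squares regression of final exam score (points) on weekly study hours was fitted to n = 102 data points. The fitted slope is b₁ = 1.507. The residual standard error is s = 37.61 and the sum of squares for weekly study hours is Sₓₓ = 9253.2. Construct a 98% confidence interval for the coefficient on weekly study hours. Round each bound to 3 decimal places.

SE(b₁) = s/√Sₓₓ = 37.61/√9253.2 = 0.390983.
df = n − 2 = 100.
t* = t_{0.01, 100} = 2.364217.
Margin = t* × SE = 2.364217 × 0.390983 = 0.92437.
CI: 1.507 ± 0.92437 → (0.583, 2.431).
With 98% confidence, each one-unit increase in weekly study hours is associated with a change of between 0.583 and 2.431 points in final exam score.

(0.583, 2.431)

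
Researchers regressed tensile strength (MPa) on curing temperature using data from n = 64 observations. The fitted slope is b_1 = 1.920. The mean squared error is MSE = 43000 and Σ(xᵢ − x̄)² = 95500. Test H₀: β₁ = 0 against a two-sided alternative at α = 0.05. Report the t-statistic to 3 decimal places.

SE(b_1) = √(MSE/Sₓₓ) = √(43000/95500) = 0.671015.
t = 1.920 / 0.671015 = 2.861.
df = n − 2 = 62.
Two-sided p ≈ 0.0057, which is < 0.05, so reject H₀.
There is evidence that curing temperature is associated with tensile strength.

t = 2.861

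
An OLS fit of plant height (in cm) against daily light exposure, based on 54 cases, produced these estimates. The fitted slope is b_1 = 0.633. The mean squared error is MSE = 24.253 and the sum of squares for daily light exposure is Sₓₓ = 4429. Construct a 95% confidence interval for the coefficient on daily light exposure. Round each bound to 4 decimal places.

(0.4845, 0.7815)

SE(b_1) = √(MSE/Sₓₓ) = √(24.253/4429) = 0.0739997.
df = n − 2 = 52.
t* = t_{0.025, 52} = 2.006647.
Margin = t* × SE = 2.006647 × 0.0739997 = 0.148491.
CI: 0.633 ± 0.148491 → (0.4845, 0.7815).
With 95% confidence, each one-unit increase in daily light exposure is associated with a change of between 0.4845 and 0.7815 cm in plant height.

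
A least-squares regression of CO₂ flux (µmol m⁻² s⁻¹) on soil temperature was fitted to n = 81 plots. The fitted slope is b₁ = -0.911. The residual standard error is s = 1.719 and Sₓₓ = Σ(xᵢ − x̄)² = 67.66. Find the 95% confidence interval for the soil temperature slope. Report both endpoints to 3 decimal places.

SE(b₁) = s/√Sₓₓ = 1.719/√67.66 = 0.208982.
df = n − 2 = 79.
t* = t_{0.025, 79} = 1.99045.
Margin = t* × SE = 1.99045 × 0.208982 = 0.41597.
CI: -0.911 ± 0.41597 → (-1.327, -0.495).
With 95% confidence, each one-unit increase in soil temperature is associated with a change of between -1.327 and -0.495 µmol m⁻² s⁻¹ in CO₂ flux.

(-1.327, -0.495)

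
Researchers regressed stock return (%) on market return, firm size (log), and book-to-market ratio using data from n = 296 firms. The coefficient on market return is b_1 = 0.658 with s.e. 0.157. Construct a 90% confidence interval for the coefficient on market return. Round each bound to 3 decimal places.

(0.399, 0.917)

df = n − k − 1 = 296 − 3 − 1 = 292.
t* = t_{0.05, 292} = 1.650089.
Margin = t* × SE = 1.650089 × 0.157 = 0.25906.
CI: 0.658 ± 0.25906 → (0.399, 0.917).
With 90% confidence, each one-unit increase in market return is associated with a change of between 0.399 and 0.917 % in stock return, holding the other predictors fixed.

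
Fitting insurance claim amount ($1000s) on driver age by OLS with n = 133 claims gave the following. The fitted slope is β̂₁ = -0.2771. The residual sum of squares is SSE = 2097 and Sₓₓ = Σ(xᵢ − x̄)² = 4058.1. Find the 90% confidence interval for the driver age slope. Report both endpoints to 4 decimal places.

MSE = SSE/(n − 2) = 2097/131 = 16.0076.
SE(β̂₁) = √(MSE/Sₓₓ) = √(16.0076/4058.1) = 0.0628062.
df = n − 2 = 131.
t* = t_{0.05, 131} = 1.656569.
Margin = t* × SE = 1.656569 × 0.0628062 = 0.104043.
CI: -0.2771 ± 0.104043 → (-0.3811, -0.1731).
With 90% confidence, each one-unit increase in driver age is associated with a change of between -0.3811 and -0.1731 $1000s in insurance claim amount.

(-0.3811, -0.1731)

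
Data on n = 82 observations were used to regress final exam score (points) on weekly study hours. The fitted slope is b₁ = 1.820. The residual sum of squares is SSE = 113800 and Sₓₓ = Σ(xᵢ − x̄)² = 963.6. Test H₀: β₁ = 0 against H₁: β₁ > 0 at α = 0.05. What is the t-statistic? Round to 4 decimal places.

t = 1.4979

MSE = SSE/(n − 2) = 113800/80 = 1422.5.
SE(b₁) = √(MSE/Sₓₓ) = √(1422.5/963.6) = 1.215.
t = 1.820 / 1.215 = 1.4979.
df = n − 2 = 80.
One-sided p ≈ 0.0690, which is ≥ 0.05, so fail to reject H₀.
The data do not give significant evidence that the true slope on weekly study hours is positive.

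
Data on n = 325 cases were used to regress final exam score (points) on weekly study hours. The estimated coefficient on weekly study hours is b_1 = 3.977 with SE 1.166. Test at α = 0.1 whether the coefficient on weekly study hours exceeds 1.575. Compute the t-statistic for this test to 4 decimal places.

H₀: β₁ = 1.575 vs H₁: β₁ > 1.575.
t = (b_1 − β₁⁰)/SE = (3.977 − 1.575) / 1.166 = 2.0600.
df = n − 2 = 325 − 2 = 323.
One-sided p ≈ 0.0201, which is < 0.1, so reject H₀.
There is evidence that the true slope on weekly study hours exceeds 1.575 points per unit.

t = 2.0600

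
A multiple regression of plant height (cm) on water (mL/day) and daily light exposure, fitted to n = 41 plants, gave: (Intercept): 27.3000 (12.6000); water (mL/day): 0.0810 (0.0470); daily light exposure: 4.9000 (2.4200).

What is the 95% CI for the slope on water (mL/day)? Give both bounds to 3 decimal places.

Read off: b = 0.0810, SE = 0.0470 for water (mL/day).
df = n − k − 1 = 41 − 2 − 1 = 38.
t* = t_{0.025, 38} = 2.024394.
Margin = t* × SE = 2.024394 × 0.0470 = 0.09515.
CI: 0.0810 ± 0.09515 → (-0.014, 0.176).

(-0.014, 0.176)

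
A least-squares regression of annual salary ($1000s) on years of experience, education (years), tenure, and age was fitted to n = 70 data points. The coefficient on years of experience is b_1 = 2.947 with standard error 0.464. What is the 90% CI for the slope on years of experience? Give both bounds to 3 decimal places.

df = n − k − 1 = 70 − 4 − 1 = 65.
t* = t_{0.05, 65} = 1.668636.
Margin = t* × SE = 1.668636 × 0.464 = 0.77425.
CI: 2.947 ± 0.77425 → (2.173, 3.721).
With 90% confidence, each one-unit increase in years of experience is associated with a change of between 2.173 and 3.721 $1000s in annual salary, holding the other predictors fixed.

(2.173, 3.721)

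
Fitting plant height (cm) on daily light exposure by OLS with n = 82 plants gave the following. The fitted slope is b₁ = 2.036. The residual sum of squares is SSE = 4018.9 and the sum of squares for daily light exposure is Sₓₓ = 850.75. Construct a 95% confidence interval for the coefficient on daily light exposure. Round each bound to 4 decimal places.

(1.5524, 2.5196)

MSE = SSE/(n − 2) = 4018.9/80 = 50.2362.
SE(b₁) = √(MSE/Sₓₓ) = √(50.2362/850.75) = 0.243001.
df = n − 2 = 80.
t* = t_{0.025, 80} = 1.990063.
Margin = t* × SE = 1.990063 × 0.243001 = 0.483587.
CI: 2.036 ± 0.483587 → (1.5524, 2.5196).
With 95% confidence, each one-unit increase in daily light exposure is associated with a change of between 1.5524 and 2.5196 cm in plant height.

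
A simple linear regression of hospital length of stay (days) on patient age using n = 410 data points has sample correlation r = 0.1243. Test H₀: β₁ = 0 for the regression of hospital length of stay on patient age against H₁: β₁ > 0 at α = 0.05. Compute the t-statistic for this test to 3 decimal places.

t = 2.530

t = r·√(n − 2)/√(1 − r²) = 0.1243·√408/√0.98455 = 2.530.
df = n − 2 = 408.
One-sided p ≈ 0.0059, which is < 0.05, so reject H₀.
There is evidence of a linear association between patient age and hospital length of stay.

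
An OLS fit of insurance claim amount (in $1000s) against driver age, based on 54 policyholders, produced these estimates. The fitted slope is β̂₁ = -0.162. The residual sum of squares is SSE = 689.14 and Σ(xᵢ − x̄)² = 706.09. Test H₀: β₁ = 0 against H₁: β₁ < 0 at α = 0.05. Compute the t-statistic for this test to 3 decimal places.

MSE = SSE/(n − 2) = 689.14/52 = 13.2527.
SE(β̂₁) = √(MSE/Sₓₓ) = √(13.2527/706.09) = 0.137.
t = -0.162 / 0.137 = -1.182.
df = n − 2 = 52.
One-sided p ≈ 0.1212, which is ≥ 0.05, so fail to reject H₀.
The data do not give significant evidence that the true slope on driver age is negative.

t = -1.182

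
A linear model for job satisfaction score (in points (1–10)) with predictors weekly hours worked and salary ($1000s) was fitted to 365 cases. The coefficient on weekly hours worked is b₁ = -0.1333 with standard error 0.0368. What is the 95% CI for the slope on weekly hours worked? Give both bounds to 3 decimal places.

df = n − k − 1 = 365 − 2 − 1 = 362.
t* = t_{0.025, 362} = 1.966539.
Margin = t* × SE = 1.966539 × 0.0368 = 0.07237.
CI: -0.1333 ± 0.07237 → (-0.206, -0.061).
With 95% confidence, each one-unit increase in weekly hours worked is associated with a change of between -0.206 and -0.061 points (1–10) in job satisfaction score, holding the other predictors fixed.

(-0.206, -0.061)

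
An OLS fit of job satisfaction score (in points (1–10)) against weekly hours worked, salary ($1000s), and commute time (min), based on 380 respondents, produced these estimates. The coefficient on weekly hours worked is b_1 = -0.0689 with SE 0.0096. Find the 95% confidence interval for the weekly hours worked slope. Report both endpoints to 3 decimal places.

(-0.088, -0.050)

df = n − k − 1 = 380 − 3 − 1 = 376.
t* = t_{0.025, 376} = 1.966293.
Margin = t* × SE = 1.966293 × 0.0096 = 0.01888.
CI: -0.0689 ± 0.01888 → (-0.088, -0.050).
With 95% confidence, each one-unit increase in weekly hours worked is associated with a change of between -0.088 and -0.050 points (1–10) in job satisfaction score, holding the other predictors fixed.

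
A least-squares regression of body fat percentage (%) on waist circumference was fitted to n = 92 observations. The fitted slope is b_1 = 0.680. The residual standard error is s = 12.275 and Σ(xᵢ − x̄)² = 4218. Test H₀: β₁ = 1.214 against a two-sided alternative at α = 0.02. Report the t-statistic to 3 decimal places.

SE(b_1) = s/√Sₓₓ = 12.275/√4218 = 0.189003.
t = (0.680 − 1.214) / 0.189003 = -2.825.
df = n − 2 = 90.
Two-sided p ≈ 0.0058, which is < 0.02, so reject H₀.
There is evidence that the true slope on waist circumference differs from 1.214 % per unit.

t = -2.825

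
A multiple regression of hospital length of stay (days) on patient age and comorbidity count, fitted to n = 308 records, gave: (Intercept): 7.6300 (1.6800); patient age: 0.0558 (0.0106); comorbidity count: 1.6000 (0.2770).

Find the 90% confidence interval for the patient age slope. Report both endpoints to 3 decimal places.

(0.038, 0.073)

Read off: b = 0.0558, SE = 0.0106 for patient age.
df = n − k − 1 = 308 − 2 − 1 = 305.
t* = t_{0.05, 305} = 1.649865.
Margin = t* × SE = 1.649865 × 0.0106 = 0.01749.
CI: 0.0558 ± 0.01749 → (0.038, 0.073).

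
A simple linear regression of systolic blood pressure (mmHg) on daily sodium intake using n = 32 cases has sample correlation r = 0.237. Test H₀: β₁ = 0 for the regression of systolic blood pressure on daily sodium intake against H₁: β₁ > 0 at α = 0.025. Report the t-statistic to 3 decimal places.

t = 1.336

t = r·√(n − 2)/√(1 − r²) = 0.237·√30/√0.943831 = 1.336.
df = n − 2 = 30.
One-sided p ≈ 0.0958, which is ≥ 0.025, so fail to reject H₀.
The data do not give significant evidence of a linear association between daily sodium intake and systolic blood pressure.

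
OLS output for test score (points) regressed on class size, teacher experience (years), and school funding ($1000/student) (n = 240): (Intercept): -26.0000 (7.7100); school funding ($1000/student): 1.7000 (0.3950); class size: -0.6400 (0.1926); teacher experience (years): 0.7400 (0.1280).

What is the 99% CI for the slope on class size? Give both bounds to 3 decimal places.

(-1.140, -0.140)

Read off: b = -0.6400, SE = 0.1926 for class size.
df = n − k − 1 = 240 − 3 − 1 = 236.
t* = t_{0.005, 236} = 2.596822.
Margin = t* × SE = 2.596822 × 0.1926 = 0.50015.
CI: -0.6400 ± 0.50015 → (-1.140, -0.140).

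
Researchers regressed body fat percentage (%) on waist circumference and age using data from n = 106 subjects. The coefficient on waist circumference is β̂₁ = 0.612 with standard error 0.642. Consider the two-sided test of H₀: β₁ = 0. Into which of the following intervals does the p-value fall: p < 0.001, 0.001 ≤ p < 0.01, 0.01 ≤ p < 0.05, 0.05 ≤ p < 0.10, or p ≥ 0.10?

p ≥ 0.10

t = 0.612 / 0.642 = 0.953.
df = n − k − 1 = 106 − 2 − 1 = 103.
Two-sided p = 2·P(T_{103} > |t|) ≈ 0.3427.
So p ≥ 0.10.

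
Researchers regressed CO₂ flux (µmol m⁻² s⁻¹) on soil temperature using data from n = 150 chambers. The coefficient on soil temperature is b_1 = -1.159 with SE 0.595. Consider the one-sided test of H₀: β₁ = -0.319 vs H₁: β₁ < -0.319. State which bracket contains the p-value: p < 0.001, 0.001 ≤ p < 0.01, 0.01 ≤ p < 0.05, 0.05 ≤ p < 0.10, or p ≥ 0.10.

0.05 ≤ p < 0.10

t = (-1.159 − (-0.319)) / 0.595 = -1.412.
df = n − 2 = 150 − 2 = 148.
One-sided p = P(T_{148} < t) ≈ 0.0801.
So 0.05 ≤ p < 0.10.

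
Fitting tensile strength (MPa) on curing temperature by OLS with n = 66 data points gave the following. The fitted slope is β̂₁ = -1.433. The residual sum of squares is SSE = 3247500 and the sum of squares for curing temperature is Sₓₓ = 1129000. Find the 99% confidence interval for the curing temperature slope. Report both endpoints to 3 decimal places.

(-1.996, -0.870)

MSE = SSE/(n − 2) = 3247500/64 = 50742.2.
SE(β̂₁) = √(MSE/Sₓₓ) = √(50742.2/1129000) = 0.212001.
df = n − 2 = 64.
t* = t_{0.005, 64} = 2.654854.
Margin = t* × SE = 2.654854 × 0.212001 = 0.56283.
CI: -1.433 ± 0.56283 → (-1.996, -0.870).
With 99% confidence, each one-unit increase in curing temperature is associated with a change of between -1.996 and -0.870 MPa in tensile strength.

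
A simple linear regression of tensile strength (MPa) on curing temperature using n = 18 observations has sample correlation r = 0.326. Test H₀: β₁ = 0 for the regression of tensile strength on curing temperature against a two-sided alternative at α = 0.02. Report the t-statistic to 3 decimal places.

t = 1.379

t = r·√(n − 2)/√(1 − r²) = 0.326·√16/√0.893724 = 1.379.
df = n − 2 = 16.
Two-sided p ≈ 0.1868, which is ≥ 0.02, so fail to reject H₀.
The data do not give significant evidence of a linear association between curing temperature and tensile strength.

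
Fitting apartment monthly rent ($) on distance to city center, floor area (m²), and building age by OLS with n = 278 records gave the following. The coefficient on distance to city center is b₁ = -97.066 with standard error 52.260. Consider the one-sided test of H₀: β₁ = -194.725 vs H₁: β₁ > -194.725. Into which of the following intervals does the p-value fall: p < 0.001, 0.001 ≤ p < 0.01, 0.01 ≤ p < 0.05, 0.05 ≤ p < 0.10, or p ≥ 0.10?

0.01 ≤ p < 0.05

t = (-97.066 − (-194.725)) / 52.260 = 1.869.
df = n − k − 1 = 278 − 3 − 1 = 274.
One-sided p = P(T_{274} > t) ≈ 0.0314.
So 0.01 ≤ p < 0.05.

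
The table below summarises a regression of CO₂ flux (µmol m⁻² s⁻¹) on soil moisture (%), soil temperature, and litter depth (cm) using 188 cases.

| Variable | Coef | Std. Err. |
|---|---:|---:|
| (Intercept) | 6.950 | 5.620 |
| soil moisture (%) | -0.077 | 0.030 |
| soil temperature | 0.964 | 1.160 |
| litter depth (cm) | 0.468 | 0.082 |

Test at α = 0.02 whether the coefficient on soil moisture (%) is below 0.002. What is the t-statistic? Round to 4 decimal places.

Read off: b = -0.077, SE = 0.030 for soil moisture (%).
H₀: β₁ = 0.002 vs H₁: β₁ < 0.002.
t = (-0.077 − 0.002) / 0.030 = -2.6333.
df = n − k − 1 = 188 − 3 − 1 = 184.
One-sided p ≈ 0.0046, which is < 0.02, so reject H₀.
There is evidence that the true slope on soil moisture (%) is below 0.002 µmol m⁻² s⁻¹ per unit, holding the other predictors fixed.

t = -2.6333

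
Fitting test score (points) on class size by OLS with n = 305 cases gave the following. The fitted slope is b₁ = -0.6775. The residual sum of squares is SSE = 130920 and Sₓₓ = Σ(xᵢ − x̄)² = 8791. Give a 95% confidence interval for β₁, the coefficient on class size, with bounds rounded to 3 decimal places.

MSE = SSE/(n − 2) = 130920/303 = 432.079.
SE(b₁) = √(MSE/Sₓₓ) = √(432.079/8791) = 0.221698.
df = n − 2 = 303.
t* = t_{0.025, 303} = 1.967824.
Margin = t* × SE = 1.967824 × 0.221698 = 0.43626.
CI: -0.6775 ± 0.43626 → (-1.114, -0.241).
With 95% confidence, each one-unit increase in class size is associated with a change of between -1.114 and -0.241 points in test score.

(-1.114, -0.241)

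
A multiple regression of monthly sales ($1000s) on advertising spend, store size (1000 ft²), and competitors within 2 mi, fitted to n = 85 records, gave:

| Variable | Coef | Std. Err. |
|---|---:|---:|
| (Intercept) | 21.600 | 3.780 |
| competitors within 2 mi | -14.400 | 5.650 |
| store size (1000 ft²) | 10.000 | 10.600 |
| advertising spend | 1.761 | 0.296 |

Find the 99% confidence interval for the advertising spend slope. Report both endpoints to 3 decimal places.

(0.980, 2.542)

Read off: b = 1.761, SE = 0.296 for advertising spend.
df = n − k − 1 = 85 − 3 − 1 = 81.
t* = t_{0.005, 81} = 2.637897.
Margin = t* × SE = 2.637897 × 0.296 = 0.78082.
CI: 1.761 ± 0.78082 → (0.980, 2.542).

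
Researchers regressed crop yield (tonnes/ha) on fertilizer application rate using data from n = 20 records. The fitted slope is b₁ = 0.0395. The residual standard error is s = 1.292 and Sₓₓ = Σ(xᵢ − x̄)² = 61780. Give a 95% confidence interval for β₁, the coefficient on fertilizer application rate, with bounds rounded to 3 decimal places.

(0.029, 0.050)

SE(b₁) = s/√Sₓₓ = 1.292/√61780 = 0.00519803.
df = n − 2 = 18.
t* = t_{0.025, 18} = 2.100922.
Margin = t* × SE = 2.100922 × 0.00519803 = 0.01092.
CI: 0.0395 ± 0.01092 → (0.029, 0.050).
With 95% confidence, each one-unit increase in fertilizer application rate is associated with a change of between 0.029 and 0.050 tonnes/ha in crop yield.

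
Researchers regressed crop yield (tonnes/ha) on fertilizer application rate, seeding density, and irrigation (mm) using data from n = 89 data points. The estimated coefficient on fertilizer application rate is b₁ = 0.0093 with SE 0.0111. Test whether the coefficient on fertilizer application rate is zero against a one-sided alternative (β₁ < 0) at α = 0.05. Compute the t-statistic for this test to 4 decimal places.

H₀: β₁ = 0 vs H₁: β₁ < 0.
t = (b₁ − β₁⁰)/SE = 0.0093 / 0.0111 = 0.8378.
df = n − k − 1 = 89 − 3 − 1 = 85.
One-sided p ≈ 0.7978, which is ≥ 0.05, so fail to reject H₀.
The data do not give significant evidence that the true slope on fertilizer application rate is negative, holding the other predictors fixed.

t = 0.8378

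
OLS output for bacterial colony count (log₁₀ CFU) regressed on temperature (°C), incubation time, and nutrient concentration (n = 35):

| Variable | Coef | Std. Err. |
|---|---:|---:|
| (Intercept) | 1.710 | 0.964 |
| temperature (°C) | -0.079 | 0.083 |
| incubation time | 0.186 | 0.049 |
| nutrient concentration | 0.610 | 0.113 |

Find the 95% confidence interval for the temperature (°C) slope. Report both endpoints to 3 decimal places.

Read off: b = -0.079, SE = 0.083 for temperature (°C).
df = n − k − 1 = 35 − 3 − 1 = 31.
t* = t_{0.025, 31} = 2.039513.
Margin = t* × SE = 2.039513 × 0.083 = 0.16928.
CI: -0.079 ± 0.16928 → (-0.248, 0.090).

(-0.248, 0.090)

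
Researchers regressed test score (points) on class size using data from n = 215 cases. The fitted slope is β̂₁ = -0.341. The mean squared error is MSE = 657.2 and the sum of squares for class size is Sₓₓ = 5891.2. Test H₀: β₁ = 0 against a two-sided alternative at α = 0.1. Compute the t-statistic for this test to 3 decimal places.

SE(β̂₁) = √(MSE/Sₓₓ) = √(657.2/5891.2) = 0.334.
t = -0.341 / 0.334 = -1.021.
df = n − 2 = 213.
Two-sided p ≈ 0.3084, which is ≥ 0.1, so fail to reject H₀.
The data do not give significant evidence of an association between class size and test score.

t = -1.021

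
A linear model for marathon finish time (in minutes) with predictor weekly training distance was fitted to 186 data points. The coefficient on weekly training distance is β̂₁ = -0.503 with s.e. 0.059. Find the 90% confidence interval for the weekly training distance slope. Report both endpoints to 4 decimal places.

(-0.6005, -0.4055)

df = n − 2 = 186 − 2 = 184.
t* = t_{0.05, 184} = 1.653177.
Margin = t* × SE = 1.653177 × 0.059 = 0.097537.
CI: -0.503 ± 0.097537 → (-0.6005, -0.4055).
With 90% confidence, each one-unit increase in weekly training distance is associated with a change of between -0.6005 and -0.4055 minutes in marathon finish time.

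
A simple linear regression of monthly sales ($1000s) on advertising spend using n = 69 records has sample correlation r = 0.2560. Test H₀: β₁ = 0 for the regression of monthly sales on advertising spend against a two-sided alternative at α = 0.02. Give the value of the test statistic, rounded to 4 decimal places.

t = 2.1677

t = r·√(n − 2)/√(1 − r²) = 0.2560·√67/√0.934464 = 2.1677.
df = n − 2 = 67.
Two-sided p ≈ 0.0337, which is ≥ 0.02, so fail to reject H₀.
The data do not give significant evidence of a linear association between advertising spend and monthly sales.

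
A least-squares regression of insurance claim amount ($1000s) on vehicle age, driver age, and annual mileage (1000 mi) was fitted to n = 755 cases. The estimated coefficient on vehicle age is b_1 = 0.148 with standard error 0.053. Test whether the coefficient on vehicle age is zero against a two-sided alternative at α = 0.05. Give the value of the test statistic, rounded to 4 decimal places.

t = 2.7925

H₀: β₁ = 0 vs H₁: β₁ ≠ 0.
t = (b_1 − β₁⁰)/SE = 0.148 / 0.053 = 2.7925.
df = n − k − 1 = 755 − 3 − 1 = 751.
Two-sided p ≈ 0.0054, which is < 0.05, so reject H₀.
There is evidence that vehicle age is associated with insurance claim amount, holding the other predictors fixed.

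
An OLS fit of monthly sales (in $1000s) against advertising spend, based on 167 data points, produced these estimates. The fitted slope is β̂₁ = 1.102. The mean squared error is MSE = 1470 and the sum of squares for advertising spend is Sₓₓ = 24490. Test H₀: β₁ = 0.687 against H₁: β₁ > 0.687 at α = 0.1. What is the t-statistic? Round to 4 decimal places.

t = 1.6939

SE(β̂₁) = √(MSE/Sₓₓ) = √(1470/24490) = 0.244999.
t = (1.102 − 0.687) / 0.244999 = 1.6939.
df = n − 2 = 165.
One-sided p ≈ 0.0461, which is < 0.1, so reject H₀.
There is evidence that the true slope on advertising spend exceeds 0.687 $1000s per unit.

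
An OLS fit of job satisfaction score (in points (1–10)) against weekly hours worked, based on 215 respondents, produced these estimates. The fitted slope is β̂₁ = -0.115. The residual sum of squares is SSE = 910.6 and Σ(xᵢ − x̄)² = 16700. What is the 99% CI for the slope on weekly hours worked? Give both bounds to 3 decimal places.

MSE = SSE/(n − 2) = 910.6/213 = 4.27512.
SE(β̂₁) = √(MSE/Sₓₓ) = √(4.27512/16700) = 0.0159998.
df = n − 2 = 213.
t* = t_{0.005, 213} = 2.599108.
Margin = t* × SE = 2.599108 × 0.0159998 = 0.04159.
CI: -0.115 ± 0.04159 → (-0.157, -0.073).
With 99% confidence, each one-unit increase in weekly hours worked is associated with a change of between -0.157 and -0.073 points (1–10) in job satisfaction score.

(-0.157, -0.073)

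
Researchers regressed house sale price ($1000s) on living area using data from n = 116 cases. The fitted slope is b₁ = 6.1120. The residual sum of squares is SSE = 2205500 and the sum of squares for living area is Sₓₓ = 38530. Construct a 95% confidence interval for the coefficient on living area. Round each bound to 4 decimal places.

MSE = SSE/(n − 2) = 2205500/114 = 19346.5.
SE(b₁) = √(MSE/Sₓₓ) = √(19346.5/38530) = 0.708601.
df = n − 2 = 114.
t* = t_{0.025, 114} = 1.980992.
Margin = t* × SE = 1.980992 × 0.708601 = 1.403733.
CI: 6.1120 ± 1.403733 → (4.7083, 7.5157).
With 95% confidence, each one-unit increase in living area is associated with a change of between 4.7083 and 7.5157 $1000s in house sale price.

(4.7083, 7.5157)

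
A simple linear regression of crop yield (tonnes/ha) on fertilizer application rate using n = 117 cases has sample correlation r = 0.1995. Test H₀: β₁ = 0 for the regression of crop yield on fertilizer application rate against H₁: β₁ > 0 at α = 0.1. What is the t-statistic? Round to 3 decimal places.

t = 2.183

t = r·√(n − 2)/√(1 − r²) = 0.1995·√115/√0.9602 = 2.183.
df = n − 2 = 115.
One-sided p ≈ 0.0155, which is < 0.1, so reject H₀.
There is evidence of a linear association between fertilizer application rate and crop yield.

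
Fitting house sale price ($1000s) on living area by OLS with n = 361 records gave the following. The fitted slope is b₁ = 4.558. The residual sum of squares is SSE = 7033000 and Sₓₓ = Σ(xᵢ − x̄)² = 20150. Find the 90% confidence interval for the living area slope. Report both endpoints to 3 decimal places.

(2.932, 6.184)

MSE = SSE/(n − 2) = 7033000/359 = 19590.5.
SE(b₁) = √(MSE/Sₓₓ) = √(19590.5/20150) = 0.98602.
df = n − 2 = 359.
t* = t_{0.05, 359} = 1.649109.
Margin = t* × SE = 1.649109 × 0.98602 = 1.62605.
CI: 4.558 ± 1.62605 → (2.932, 6.184).
With 90% confidence, each one-unit increase in living area is associated with a change of between 2.932 and 6.184 $1000s in house sale price.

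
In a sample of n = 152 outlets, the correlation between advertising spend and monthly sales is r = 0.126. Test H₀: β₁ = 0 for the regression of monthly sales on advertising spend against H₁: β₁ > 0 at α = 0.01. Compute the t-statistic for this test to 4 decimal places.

t = r·√(n − 2)/√(1 − r²) = 0.126·√150/√0.984124 = 1.5556.
df = n − 2 = 150.
One-sided p ≈ 0.0610, which is ≥ 0.01, so fail to reject H₀.
The data do not give significant evidence of a linear association between advertising spend and monthly sales.

t = 1.5556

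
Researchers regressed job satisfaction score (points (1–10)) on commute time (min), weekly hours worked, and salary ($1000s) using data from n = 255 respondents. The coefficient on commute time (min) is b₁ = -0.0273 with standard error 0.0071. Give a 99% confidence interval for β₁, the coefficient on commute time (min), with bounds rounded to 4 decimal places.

df = n − k − 1 = 255 − 3 − 1 = 251.
t* = t_{0.005, 251} = 2.595558.
Margin = t* × SE = 2.595558 × 0.0071 = 0.018428.
CI: -0.0273 ± 0.018428 → (-0.0457, -0.0089).
With 99% confidence, each one-unit increase in commute time (min) is associated with a change of between -0.0457 and -0.0089 points (1–10) in job satisfaction score, holding the other predictors fixed.

(-0.0457, -0.0089)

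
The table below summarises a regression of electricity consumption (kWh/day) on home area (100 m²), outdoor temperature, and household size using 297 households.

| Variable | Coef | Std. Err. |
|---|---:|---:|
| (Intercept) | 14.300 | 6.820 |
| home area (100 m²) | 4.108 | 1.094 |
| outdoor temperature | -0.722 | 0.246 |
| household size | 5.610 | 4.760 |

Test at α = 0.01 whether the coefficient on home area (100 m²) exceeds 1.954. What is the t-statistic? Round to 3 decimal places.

t = 1.969

Read off: b = 4.108, SE = 1.094 for home area (100 m²).
H₀: β₁ = 1.954 vs H₁: β₁ > 1.954.
t = (4.108 − 1.954) / 1.094 = 1.969.
df = n − k − 1 = 297 − 3 − 1 = 293.
One-sided p ≈ 0.0250, which is ≥ 0.01, so fail to reject H₀.
The data do not give significant evidence that the true slope on home area (100 m²) exceeds 1.954 kWh/day per unit, holding the other predictors fixed.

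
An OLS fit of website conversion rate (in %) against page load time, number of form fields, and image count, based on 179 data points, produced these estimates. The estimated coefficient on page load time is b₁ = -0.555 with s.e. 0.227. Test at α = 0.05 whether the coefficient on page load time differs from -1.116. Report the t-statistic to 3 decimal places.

H₀: β₁ = -1.116 vs H₁: β₁ ≠ -1.116.
t = (b₁ − β₁⁰)/SE = (-0.555 − (-1.116)) / 0.227 = 2.471.
df = n − k − 1 = 179 − 3 − 1 = 175.
Two-sided p ≈ 0.0144, which is < 0.05, so reject H₀.
There is evidence that the true slope on page load time differs from -1.116 % per unit, holding the other predictors fixed.

t = 2.471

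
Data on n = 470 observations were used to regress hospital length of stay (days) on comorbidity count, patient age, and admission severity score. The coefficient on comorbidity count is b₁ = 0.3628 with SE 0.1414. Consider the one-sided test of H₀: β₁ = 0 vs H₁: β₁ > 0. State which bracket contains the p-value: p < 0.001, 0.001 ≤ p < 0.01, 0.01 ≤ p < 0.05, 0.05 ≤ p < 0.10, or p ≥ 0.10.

t = 0.3628 / 0.1414 = 2.566.
df = n − k − 1 = 470 − 3 − 1 = 466.
One-sided p = P(T_{466} > t) ≈ 0.0053.
So 0.001 ≤ p < 0.01.

0.001 ≤ p < 0.01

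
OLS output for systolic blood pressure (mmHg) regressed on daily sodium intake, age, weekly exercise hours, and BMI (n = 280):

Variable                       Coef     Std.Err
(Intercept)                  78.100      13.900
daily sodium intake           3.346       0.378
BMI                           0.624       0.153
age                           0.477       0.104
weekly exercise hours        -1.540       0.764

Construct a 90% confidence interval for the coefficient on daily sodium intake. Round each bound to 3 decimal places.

Read off: b = 3.346, SE = 0.378 for daily sodium intake.
df = n − k − 1 = 280 − 4 − 1 = 275.
t* = t_{0.05, 275} = 1.650413.
Margin = t* × SE = 1.650413 × 0.378 = 0.62386.
CI: 3.346 ± 0.62386 → (2.722, 3.970).

(2.722, 3.970)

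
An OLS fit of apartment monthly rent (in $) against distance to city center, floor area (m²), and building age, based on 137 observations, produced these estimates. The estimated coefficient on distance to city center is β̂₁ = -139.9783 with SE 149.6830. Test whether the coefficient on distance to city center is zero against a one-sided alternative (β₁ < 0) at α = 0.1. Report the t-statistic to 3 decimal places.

t = -0.935

H₀: β₁ = 0 vs H₁: β₁ < 0.
t = (β̂₁ − β₁⁰)/SE = -139.9783 / 149.6830 = -0.935.
df = n − k − 1 = 137 − 3 − 1 = 133.
One-sided p ≈ 0.1757, which is ≥ 0.1, so fail to reject H₀.
The data do not give significant evidence that the true slope on distance to city center is negative, holding the other predictors fixed.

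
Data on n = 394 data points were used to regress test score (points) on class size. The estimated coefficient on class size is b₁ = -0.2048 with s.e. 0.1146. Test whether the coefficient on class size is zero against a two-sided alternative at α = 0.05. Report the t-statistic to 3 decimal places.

t = -1.787

H₀: β₁ = 0 vs H₁: β₁ ≠ 0.
t = (b₁ − β₁⁰)/SE = -0.2048 / 0.1146 = -1.787.
df = n − 2 = 394 − 2 = 392.
Two-sided p ≈ 0.0747, which is ≥ 0.05, so fail to reject H₀.
The data do not give significant evidence of an association between class size and test score.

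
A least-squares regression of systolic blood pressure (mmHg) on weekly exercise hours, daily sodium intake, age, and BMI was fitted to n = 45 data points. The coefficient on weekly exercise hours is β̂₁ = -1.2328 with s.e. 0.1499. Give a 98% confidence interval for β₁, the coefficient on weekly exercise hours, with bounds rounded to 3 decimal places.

(-1.596, -0.870)

df = n − k − 1 = 45 − 4 − 1 = 40.
t* = t_{0.01, 40} = 2.423257.
Margin = t* × SE = 2.423257 × 0.1499 = 0.36325.
CI: -1.2328 ± 0.36325 → (-1.596, -0.870).
With 98% confidence, each one-unit increase in weekly exercise hours is associated with a change of between -1.596 and -0.870 mmHg in systolic blood pressure, holding the other predictors fixed.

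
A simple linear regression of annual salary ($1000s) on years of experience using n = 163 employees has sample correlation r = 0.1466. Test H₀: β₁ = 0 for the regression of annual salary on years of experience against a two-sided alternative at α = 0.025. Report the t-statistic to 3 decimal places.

t = 1.880

t = r·√(n − 2)/√(1 − r²) = 0.1466·√161/√0.978508 = 1.880.
df = n − 2 = 161.
Two-sided p ≈ 0.0619, which is ≥ 0.025, so fail to reject H₀.
The data do not give significant evidence of a linear association between years of experience and annual salary.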